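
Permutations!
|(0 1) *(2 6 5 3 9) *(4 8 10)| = 30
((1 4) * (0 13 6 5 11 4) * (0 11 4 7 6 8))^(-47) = (0 13 8)(1 11 7 6 5 4)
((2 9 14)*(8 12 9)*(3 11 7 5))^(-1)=((2 8 12 9 14)(3 11 7 5))^(-1)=(2 14 9 12 8)(3 5 7 11)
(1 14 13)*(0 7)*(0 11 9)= (0 7 11 9)(1 14 13)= [7, 14, 2, 3, 4, 5, 6, 11, 8, 0, 10, 9, 12, 1, 13]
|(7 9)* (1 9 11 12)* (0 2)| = 10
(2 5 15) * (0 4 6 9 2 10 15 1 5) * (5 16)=(0 4 6 9 2)(1 16 5)(10 15)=[4, 16, 0, 3, 6, 1, 9, 7, 8, 2, 15, 11, 12, 13, 14, 10, 5]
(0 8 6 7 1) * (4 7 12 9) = (0 8 6 12 9 4 7 1) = [8, 0, 2, 3, 7, 5, 12, 1, 6, 4, 10, 11, 9]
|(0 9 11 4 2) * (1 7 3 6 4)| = 9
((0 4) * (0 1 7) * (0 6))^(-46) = (0 6 7 1 4)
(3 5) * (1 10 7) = [0, 10, 2, 5, 4, 3, 6, 1, 8, 9, 7] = (1 10 7)(3 5)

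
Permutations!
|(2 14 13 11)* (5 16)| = 4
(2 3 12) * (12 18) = (2 3 18 12) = [0, 1, 3, 18, 4, 5, 6, 7, 8, 9, 10, 11, 2, 13, 14, 15, 16, 17, 12]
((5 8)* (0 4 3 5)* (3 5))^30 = ((0 4 5 8))^30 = (0 5)(4 8)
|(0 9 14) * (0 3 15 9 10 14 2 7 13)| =9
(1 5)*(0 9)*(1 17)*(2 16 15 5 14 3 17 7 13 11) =(0 9)(1 14 3 17)(2 16 15 5 7 13 11) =[9, 14, 16, 17, 4, 7, 6, 13, 8, 0, 10, 2, 12, 11, 3, 5, 15, 1]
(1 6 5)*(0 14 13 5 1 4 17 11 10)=(0 14 13 5 4 17 11 10)(1 6)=[14, 6, 2, 3, 17, 4, 1, 7, 8, 9, 0, 10, 12, 5, 13, 15, 16, 11]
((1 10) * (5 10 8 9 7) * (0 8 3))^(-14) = ((0 8 9 7 5 10 1 3))^(-14) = (0 9 5 1)(3 8 7 10)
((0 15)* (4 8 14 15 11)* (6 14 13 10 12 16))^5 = ((0 11 4 8 13 10 12 16 6 14 15))^5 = (0 10 15 13 14 8 6 4 16 11 12)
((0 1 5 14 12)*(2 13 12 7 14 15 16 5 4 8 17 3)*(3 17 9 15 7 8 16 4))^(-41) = (17)(0 1 3 2 13 12)(4 15 9 8 14 7 5 16)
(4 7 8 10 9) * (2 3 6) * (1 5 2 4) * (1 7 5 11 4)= (1 11 4 5 2 3 6)(7 8 10 9)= [0, 11, 3, 6, 5, 2, 1, 8, 10, 7, 9, 4]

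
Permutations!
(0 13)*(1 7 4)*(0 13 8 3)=(13)(0 8 3)(1 7 4)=[8, 7, 2, 0, 1, 5, 6, 4, 3, 9, 10, 11, 12, 13]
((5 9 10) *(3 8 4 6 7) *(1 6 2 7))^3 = (10)(1 6)(2 8 7 4 3)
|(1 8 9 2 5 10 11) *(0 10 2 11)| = |(0 10)(1 8 9 11)(2 5)| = 4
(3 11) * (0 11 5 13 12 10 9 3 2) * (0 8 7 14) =(0 11 2 8 7 14)(3 5 13 12 10 9) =[11, 1, 8, 5, 4, 13, 6, 14, 7, 3, 9, 2, 10, 12, 0]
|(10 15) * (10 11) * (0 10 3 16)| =6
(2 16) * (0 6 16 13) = (0 6 16 2 13) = [6, 1, 13, 3, 4, 5, 16, 7, 8, 9, 10, 11, 12, 0, 14, 15, 2]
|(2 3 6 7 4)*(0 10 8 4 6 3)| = 10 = |(0 10 8 4 2)(6 7)|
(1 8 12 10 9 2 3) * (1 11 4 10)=(1 8 12)(2 3 11 4 10 9)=[0, 8, 3, 11, 10, 5, 6, 7, 12, 2, 9, 4, 1]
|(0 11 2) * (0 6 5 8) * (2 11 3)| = 6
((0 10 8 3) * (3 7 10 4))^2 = (0 3 4)(7 8 10)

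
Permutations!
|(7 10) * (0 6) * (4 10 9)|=|(0 6)(4 10 7 9)|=4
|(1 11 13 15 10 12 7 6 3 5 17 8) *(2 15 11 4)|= |(1 4 2 15 10 12 7 6 3 5 17 8)(11 13)|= 12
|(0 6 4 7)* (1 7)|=|(0 6 4 1 7)|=5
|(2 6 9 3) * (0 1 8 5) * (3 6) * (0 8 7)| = |(0 1 7)(2 3)(5 8)(6 9)| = 6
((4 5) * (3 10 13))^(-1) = (3 13 10)(4 5)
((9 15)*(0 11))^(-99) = ((0 11)(9 15))^(-99) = (0 11)(9 15)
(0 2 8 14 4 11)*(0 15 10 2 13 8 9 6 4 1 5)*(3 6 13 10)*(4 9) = (0 10 2 4 11 15 3 6 9 13 8 14 1 5) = [10, 5, 4, 6, 11, 0, 9, 7, 14, 13, 2, 15, 12, 8, 1, 3]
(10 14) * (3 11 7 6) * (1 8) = [0, 8, 2, 11, 4, 5, 3, 6, 1, 9, 14, 7, 12, 13, 10] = (1 8)(3 11 7 6)(10 14)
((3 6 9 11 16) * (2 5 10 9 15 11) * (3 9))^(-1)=(2 9 16 11 15 6 3 10 5)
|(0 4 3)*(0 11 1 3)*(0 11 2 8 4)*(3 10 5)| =|(1 10 5 3 2 8 4 11)| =8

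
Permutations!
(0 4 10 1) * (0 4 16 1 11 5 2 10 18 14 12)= (0 16 1 4 18 14 12)(2 10 11 5)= [16, 4, 10, 3, 18, 2, 6, 7, 8, 9, 11, 5, 0, 13, 12, 15, 1, 17, 14]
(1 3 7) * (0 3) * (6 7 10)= (0 3 10 6 7 1)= [3, 0, 2, 10, 4, 5, 7, 1, 8, 9, 6]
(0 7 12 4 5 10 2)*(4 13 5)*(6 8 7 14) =(0 14 6 8 7 12 13 5 10 2) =[14, 1, 0, 3, 4, 10, 8, 12, 7, 9, 2, 11, 13, 5, 6]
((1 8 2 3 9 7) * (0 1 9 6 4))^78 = (9)(0 1 8 2 3 6 4)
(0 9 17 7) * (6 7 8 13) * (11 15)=(0 9 17 8 13 6 7)(11 15)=[9, 1, 2, 3, 4, 5, 7, 0, 13, 17, 10, 15, 12, 6, 14, 11, 16, 8]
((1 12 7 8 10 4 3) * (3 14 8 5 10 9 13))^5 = ((1 12 7 5 10 4 14 8 9 13 3))^5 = (1 4 3 10 13 5 9 7 8 12 14)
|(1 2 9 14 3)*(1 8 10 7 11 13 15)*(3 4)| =|(1 2 9 14 4 3 8 10 7 11 13 15)| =12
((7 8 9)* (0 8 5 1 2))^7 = (9)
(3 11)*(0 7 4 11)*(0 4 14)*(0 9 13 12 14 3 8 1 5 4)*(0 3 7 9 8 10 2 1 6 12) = [9, 5, 1, 3, 11, 4, 12, 7, 6, 13, 2, 10, 14, 0, 8] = (0 9 13)(1 5 4 11 10 2)(6 12 14 8)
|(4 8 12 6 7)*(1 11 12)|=7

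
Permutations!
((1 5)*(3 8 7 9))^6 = (3 7)(8 9)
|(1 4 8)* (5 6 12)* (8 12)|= |(1 4 12 5 6 8)|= 6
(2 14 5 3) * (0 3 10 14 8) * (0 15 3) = (2 8 15 3)(5 10 14) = [0, 1, 8, 2, 4, 10, 6, 7, 15, 9, 14, 11, 12, 13, 5, 3]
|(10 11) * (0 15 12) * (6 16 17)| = |(0 15 12)(6 16 17)(10 11)| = 6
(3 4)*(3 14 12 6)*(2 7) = [0, 1, 7, 4, 14, 5, 3, 2, 8, 9, 10, 11, 6, 13, 12] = (2 7)(3 4 14 12 6)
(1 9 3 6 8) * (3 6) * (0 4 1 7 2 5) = (0 4 1 9 6 8 7 2 5) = [4, 9, 5, 3, 1, 0, 8, 2, 7, 6]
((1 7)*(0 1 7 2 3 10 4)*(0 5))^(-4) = (0 3 5 2 4 1 10)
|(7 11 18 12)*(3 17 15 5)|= |(3 17 15 5)(7 11 18 12)|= 4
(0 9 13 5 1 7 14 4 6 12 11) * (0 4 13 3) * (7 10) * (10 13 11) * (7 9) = [7, 13, 2, 0, 6, 1, 12, 14, 8, 3, 9, 4, 10, 5, 11] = (0 7 14 11 4 6 12 10 9 3)(1 13 5)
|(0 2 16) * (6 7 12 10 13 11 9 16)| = |(0 2 6 7 12 10 13 11 9 16)| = 10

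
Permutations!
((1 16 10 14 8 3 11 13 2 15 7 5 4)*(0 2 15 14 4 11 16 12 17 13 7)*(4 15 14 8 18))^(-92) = ((0 2 8 3 16 10 15)(1 12 17 13 14 18 4)(5 11 7))^(-92) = (0 15 10 16 3 8 2)(1 4 18 14 13 17 12)(5 11 7)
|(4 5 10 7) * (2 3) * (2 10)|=|(2 3 10 7 4 5)|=6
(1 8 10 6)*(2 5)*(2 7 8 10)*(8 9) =(1 10 6)(2 5 7 9 8) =[0, 10, 5, 3, 4, 7, 1, 9, 2, 8, 6]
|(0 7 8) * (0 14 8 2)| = 6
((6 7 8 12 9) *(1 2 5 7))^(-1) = ((1 2 5 7 8 12 9 6))^(-1) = (1 6 9 12 8 7 5 2)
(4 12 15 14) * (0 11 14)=[11, 1, 2, 3, 12, 5, 6, 7, 8, 9, 10, 14, 15, 13, 4, 0]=(0 11 14 4 12 15)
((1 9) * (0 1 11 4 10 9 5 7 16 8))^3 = (0 7)(1 16)(4 11 9 10)(5 8)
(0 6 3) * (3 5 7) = (0 6 5 7 3) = [6, 1, 2, 0, 4, 7, 5, 3]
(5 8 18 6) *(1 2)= (1 2)(5 8 18 6)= [0, 2, 1, 3, 4, 8, 5, 7, 18, 9, 10, 11, 12, 13, 14, 15, 16, 17, 6]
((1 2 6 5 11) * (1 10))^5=(1 10 11 5 6 2)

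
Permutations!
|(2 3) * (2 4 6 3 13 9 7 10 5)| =6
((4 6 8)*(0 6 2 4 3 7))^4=(0 7 3 8 6)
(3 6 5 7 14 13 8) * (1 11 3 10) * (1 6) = [0, 11, 2, 1, 4, 7, 5, 14, 10, 9, 6, 3, 12, 8, 13] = (1 11 3)(5 7 14 13 8 10 6)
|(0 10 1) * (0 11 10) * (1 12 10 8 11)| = |(8 11)(10 12)| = 2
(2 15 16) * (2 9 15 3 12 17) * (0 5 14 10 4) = (0 5 14 10 4)(2 3 12 17)(9 15 16) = [5, 1, 3, 12, 0, 14, 6, 7, 8, 15, 4, 11, 17, 13, 10, 16, 9, 2]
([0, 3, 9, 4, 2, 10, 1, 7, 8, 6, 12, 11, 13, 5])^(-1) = [0, 6, 4, 1, 3, 13, 9, 7, 8, 2, 5, 11, 10, 12]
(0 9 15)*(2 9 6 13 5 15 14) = [6, 1, 9, 3, 4, 15, 13, 7, 8, 14, 10, 11, 12, 5, 2, 0] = (0 6 13 5 15)(2 9 14)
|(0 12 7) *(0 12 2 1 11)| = 4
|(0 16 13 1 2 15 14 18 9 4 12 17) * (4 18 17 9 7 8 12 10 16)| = |(0 4 10 16 13 1 2 15 14 17)(7 8 12 9 18)| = 10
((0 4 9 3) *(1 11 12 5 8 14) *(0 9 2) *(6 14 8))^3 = (1 5)(3 9)(6 11)(12 14)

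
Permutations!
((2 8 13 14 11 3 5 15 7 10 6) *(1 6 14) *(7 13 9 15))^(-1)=(1 13 15 9 8 2 6)(3 11 14 10 7 5)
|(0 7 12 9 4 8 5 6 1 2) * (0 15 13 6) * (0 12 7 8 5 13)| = |(0 8 13 6 1 2 15)(4 5 12 9)| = 28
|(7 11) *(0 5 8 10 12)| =10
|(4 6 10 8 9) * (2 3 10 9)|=12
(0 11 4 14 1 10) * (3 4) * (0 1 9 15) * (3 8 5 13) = (0 11 8 5 13 3 4 14 9 15)(1 10) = [11, 10, 2, 4, 14, 13, 6, 7, 5, 15, 1, 8, 12, 3, 9, 0]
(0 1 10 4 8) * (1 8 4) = (0 8)(1 10) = [8, 10, 2, 3, 4, 5, 6, 7, 0, 9, 1]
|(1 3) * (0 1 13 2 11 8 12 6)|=9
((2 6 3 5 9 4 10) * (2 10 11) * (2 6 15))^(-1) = (2 15)(3 6 11 4 9 5)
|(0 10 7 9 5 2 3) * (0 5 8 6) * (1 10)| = |(0 1 10 7 9 8 6)(2 3 5)| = 21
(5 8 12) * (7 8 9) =(5 9 7 8 12) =[0, 1, 2, 3, 4, 9, 6, 8, 12, 7, 10, 11, 5]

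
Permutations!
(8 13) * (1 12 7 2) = (1 12 7 2)(8 13) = [0, 12, 1, 3, 4, 5, 6, 2, 13, 9, 10, 11, 7, 8]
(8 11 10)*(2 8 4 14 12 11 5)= (2 8 5)(4 14 12 11 10)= [0, 1, 8, 3, 14, 2, 6, 7, 5, 9, 4, 10, 11, 13, 12]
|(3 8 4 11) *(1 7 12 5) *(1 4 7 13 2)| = 21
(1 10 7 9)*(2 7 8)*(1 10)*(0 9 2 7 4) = (0 9 10 8 7 2 4) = [9, 1, 4, 3, 0, 5, 6, 2, 7, 10, 8]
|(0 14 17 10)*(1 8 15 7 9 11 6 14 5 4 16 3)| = 15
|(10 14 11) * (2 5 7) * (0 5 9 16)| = 6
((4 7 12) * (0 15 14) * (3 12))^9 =((0 15 14)(3 12 4 7))^9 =(15)(3 12 4 7)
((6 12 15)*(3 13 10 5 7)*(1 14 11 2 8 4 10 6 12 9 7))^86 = ((1 14 11 2 8 4 10 5)(3 13 6 9 7)(12 15))^86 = (15)(1 10 8 11)(2 14 5 4)(3 13 6 9 7)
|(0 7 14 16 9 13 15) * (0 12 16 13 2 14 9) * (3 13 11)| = 11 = |(0 7 9 2 14 11 3 13 15 12 16)|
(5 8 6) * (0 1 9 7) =[1, 9, 2, 3, 4, 8, 5, 0, 6, 7] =(0 1 9 7)(5 8 6)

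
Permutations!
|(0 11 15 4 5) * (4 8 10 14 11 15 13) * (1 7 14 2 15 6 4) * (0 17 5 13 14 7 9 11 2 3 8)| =30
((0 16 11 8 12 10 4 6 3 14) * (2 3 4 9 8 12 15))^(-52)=(0 12 8 3 16 10 15 14 11 9 2)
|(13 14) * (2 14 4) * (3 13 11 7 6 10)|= |(2 14 11 7 6 10 3 13 4)|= 9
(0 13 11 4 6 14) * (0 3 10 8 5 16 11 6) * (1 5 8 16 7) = (0 13 6 14 3 10 16 11 4)(1 5 7) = [13, 5, 2, 10, 0, 7, 14, 1, 8, 9, 16, 4, 12, 6, 3, 15, 11]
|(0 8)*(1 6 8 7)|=|(0 7 1 6 8)|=5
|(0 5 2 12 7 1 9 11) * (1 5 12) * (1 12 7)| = |(0 7 5 2 12 1 9 11)| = 8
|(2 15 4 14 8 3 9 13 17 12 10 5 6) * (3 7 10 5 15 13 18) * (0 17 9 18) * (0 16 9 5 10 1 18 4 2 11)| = |(0 17 12 10 15 2 13 5 6 11)(1 18 3 4 14 8 7)(9 16)| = 70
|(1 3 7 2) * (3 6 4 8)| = 7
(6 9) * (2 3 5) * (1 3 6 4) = (1 3 5 2 6 9 4) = [0, 3, 6, 5, 1, 2, 9, 7, 8, 4]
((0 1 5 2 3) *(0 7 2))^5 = (0 5 1)(2 7 3)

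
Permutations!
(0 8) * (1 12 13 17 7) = (0 8)(1 12 13 17 7) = [8, 12, 2, 3, 4, 5, 6, 1, 0, 9, 10, 11, 13, 17, 14, 15, 16, 7]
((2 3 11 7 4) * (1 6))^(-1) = (1 6)(2 4 7 11 3)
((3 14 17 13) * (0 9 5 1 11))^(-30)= (3 17)(13 14)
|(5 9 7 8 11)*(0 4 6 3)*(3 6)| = |(0 4 3)(5 9 7 8 11)| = 15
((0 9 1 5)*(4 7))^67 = ((0 9 1 5)(4 7))^67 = (0 5 1 9)(4 7)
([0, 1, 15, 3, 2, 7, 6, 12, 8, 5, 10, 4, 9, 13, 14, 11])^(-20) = [0, 1, 2, 3, 4, 5, 6, 7, 8, 9, 10, 11, 12, 13, 14, 15]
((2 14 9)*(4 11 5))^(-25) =((2 14 9)(4 11 5))^(-25) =(2 9 14)(4 5 11)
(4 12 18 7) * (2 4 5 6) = (2 4 12 18 7 5 6) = [0, 1, 4, 3, 12, 6, 2, 5, 8, 9, 10, 11, 18, 13, 14, 15, 16, 17, 7]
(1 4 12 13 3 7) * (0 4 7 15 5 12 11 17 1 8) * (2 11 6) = [4, 7, 11, 15, 6, 12, 2, 8, 0, 9, 10, 17, 13, 3, 14, 5, 16, 1] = (0 4 6 2 11 17 1 7 8)(3 15 5 12 13)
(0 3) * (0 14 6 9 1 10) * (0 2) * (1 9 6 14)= (14)(0 3 1 10 2)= [3, 10, 0, 1, 4, 5, 6, 7, 8, 9, 2, 11, 12, 13, 14]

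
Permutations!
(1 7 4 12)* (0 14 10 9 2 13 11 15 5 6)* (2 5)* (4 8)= [14, 7, 13, 3, 12, 6, 0, 8, 4, 5, 9, 15, 1, 11, 10, 2]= (0 14 10 9 5 6)(1 7 8 4 12)(2 13 11 15)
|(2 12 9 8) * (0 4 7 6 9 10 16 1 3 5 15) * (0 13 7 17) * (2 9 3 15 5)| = |(0 4 17)(1 15 13 7 6 3 2 12 10 16)(8 9)| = 30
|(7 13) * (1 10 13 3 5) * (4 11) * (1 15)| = 14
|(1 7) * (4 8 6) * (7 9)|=|(1 9 7)(4 8 6)|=3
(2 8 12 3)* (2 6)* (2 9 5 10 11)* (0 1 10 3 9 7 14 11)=(0 1 10)(2 8 12 9 5 3 6 7 14 11)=[1, 10, 8, 6, 4, 3, 7, 14, 12, 5, 0, 2, 9, 13, 11]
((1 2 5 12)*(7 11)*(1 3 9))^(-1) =(1 9 3 12 5 2)(7 11) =((1 2 5 12 3 9)(7 11))^(-1)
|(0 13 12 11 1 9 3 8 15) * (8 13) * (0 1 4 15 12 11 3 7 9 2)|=10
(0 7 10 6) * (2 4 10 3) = (0 7 3 2 4 10 6) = [7, 1, 4, 2, 10, 5, 0, 3, 8, 9, 6]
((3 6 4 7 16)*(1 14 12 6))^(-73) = (1 3 16 7 4 6 12 14)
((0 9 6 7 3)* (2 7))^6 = ((0 9 6 2 7 3))^6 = (9)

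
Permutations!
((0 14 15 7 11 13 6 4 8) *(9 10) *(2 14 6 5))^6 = ((0 6 4 8)(2 14 15 7 11 13 5)(9 10))^6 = (0 4)(2 5 13 11 7 15 14)(6 8)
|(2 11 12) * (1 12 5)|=|(1 12 2 11 5)|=5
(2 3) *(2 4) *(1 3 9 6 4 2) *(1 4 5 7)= [0, 3, 9, 2, 4, 7, 5, 1, 8, 6]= (1 3 2 9 6 5 7)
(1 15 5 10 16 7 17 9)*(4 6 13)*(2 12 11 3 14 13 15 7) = [0, 7, 12, 14, 6, 10, 15, 17, 8, 1, 16, 3, 11, 4, 13, 5, 2, 9] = (1 7 17 9)(2 12 11 3 14 13 4 6 15 5 10 16)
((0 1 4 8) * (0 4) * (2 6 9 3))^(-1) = ((0 1)(2 6 9 3)(4 8))^(-1) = (0 1)(2 3 9 6)(4 8)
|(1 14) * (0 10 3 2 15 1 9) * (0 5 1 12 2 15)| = 12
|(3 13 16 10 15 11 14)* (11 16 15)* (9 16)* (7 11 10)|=|(3 13 15 9 16 7 11 14)|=8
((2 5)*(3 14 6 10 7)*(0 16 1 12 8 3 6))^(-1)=((0 16 1 12 8 3 14)(2 5)(6 10 7))^(-1)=(0 14 3 8 12 1 16)(2 5)(6 7 10)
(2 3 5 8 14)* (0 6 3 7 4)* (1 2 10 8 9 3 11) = (0 6 11 1 2 7 4)(3 5 9)(8 14 10) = [6, 2, 7, 5, 0, 9, 11, 4, 14, 3, 8, 1, 12, 13, 10]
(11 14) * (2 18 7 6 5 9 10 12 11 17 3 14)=(2 18 7 6 5 9 10 12 11)(3 14 17)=[0, 1, 18, 14, 4, 9, 5, 6, 8, 10, 12, 2, 11, 13, 17, 15, 16, 3, 7]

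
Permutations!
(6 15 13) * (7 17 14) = (6 15 13)(7 17 14) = [0, 1, 2, 3, 4, 5, 15, 17, 8, 9, 10, 11, 12, 6, 7, 13, 16, 14]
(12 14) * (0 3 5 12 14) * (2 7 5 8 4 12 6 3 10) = [10, 1, 7, 8, 12, 6, 3, 5, 4, 9, 2, 11, 0, 13, 14] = (14)(0 10 2 7 5 6 3 8 4 12)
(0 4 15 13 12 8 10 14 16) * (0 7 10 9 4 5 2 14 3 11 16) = (0 5 2 14)(3 11 16 7 10)(4 15 13 12 8 9) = [5, 1, 14, 11, 15, 2, 6, 10, 9, 4, 3, 16, 8, 12, 0, 13, 7]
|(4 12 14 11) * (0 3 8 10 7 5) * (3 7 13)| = |(0 7 5)(3 8 10 13)(4 12 14 11)| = 12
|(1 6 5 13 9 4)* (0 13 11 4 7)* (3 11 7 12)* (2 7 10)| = |(0 13 9 12 3 11 4 1 6 5 10 2 7)| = 13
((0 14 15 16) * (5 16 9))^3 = ((0 14 15 9 5 16))^3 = (0 9)(5 14)(15 16)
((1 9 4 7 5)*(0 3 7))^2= (0 7 1 4 3 5 9)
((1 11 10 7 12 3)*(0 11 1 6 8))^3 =(0 7 6 11 12 8 10 3)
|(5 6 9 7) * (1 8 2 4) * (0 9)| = |(0 9 7 5 6)(1 8 2 4)| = 20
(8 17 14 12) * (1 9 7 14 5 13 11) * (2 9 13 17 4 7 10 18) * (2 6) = (1 13 11)(2 9 10 18 6)(4 7 14 12 8)(5 17) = [0, 13, 9, 3, 7, 17, 2, 14, 4, 10, 18, 1, 8, 11, 12, 15, 16, 5, 6]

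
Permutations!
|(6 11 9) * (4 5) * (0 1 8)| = |(0 1 8)(4 5)(6 11 9)| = 6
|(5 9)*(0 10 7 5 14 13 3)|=|(0 10 7 5 9 14 13 3)|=8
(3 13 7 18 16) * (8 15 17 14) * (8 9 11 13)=[0, 1, 2, 8, 4, 5, 6, 18, 15, 11, 10, 13, 12, 7, 9, 17, 3, 14, 16]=(3 8 15 17 14 9 11 13 7 18 16)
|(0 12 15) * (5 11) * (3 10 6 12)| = |(0 3 10 6 12 15)(5 11)| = 6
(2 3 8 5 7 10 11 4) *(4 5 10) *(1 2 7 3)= (1 2)(3 8 10 11 5)(4 7)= [0, 2, 1, 8, 7, 3, 6, 4, 10, 9, 11, 5]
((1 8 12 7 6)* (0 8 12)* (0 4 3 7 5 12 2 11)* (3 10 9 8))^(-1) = ((0 3 7 6 1 2 11)(4 10 9 8)(5 12))^(-1) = (0 11 2 1 6 7 3)(4 8 9 10)(5 12)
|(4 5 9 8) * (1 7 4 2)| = |(1 7 4 5 9 8 2)| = 7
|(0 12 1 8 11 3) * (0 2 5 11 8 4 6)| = 20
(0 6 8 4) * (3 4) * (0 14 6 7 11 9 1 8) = (0 7 11 9 1 8 3 4 14 6) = [7, 8, 2, 4, 14, 5, 0, 11, 3, 1, 10, 9, 12, 13, 6]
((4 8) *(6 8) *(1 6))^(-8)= (8)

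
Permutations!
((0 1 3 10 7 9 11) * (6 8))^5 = ((0 1 3 10 7 9 11)(6 8))^5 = (0 9 10 1 11 7 3)(6 8)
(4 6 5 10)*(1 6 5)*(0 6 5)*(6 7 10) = [7, 5, 2, 3, 0, 6, 1, 10, 8, 9, 4] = (0 7 10 4)(1 5 6)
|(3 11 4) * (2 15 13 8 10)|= 15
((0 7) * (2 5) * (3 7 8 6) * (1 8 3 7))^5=((0 3 1 8 6 7)(2 5))^5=(0 7 6 8 1 3)(2 5)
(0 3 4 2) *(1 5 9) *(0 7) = [3, 5, 7, 4, 2, 9, 6, 0, 8, 1] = (0 3 4 2 7)(1 5 9)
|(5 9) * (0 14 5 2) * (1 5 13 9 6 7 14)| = |(0 1 5 6 7 14 13 9 2)| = 9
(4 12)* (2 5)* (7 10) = [0, 1, 5, 3, 12, 2, 6, 10, 8, 9, 7, 11, 4] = (2 5)(4 12)(7 10)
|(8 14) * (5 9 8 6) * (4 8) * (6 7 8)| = |(4 6 5 9)(7 8 14)| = 12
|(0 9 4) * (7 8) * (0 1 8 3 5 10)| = 9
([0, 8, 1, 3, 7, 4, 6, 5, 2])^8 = (1 2 8)(4 5 7)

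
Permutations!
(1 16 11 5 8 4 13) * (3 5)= (1 16 11 3 5 8 4 13)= [0, 16, 2, 5, 13, 8, 6, 7, 4, 9, 10, 3, 12, 1, 14, 15, 11]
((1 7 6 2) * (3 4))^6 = ((1 7 6 2)(3 4))^6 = (1 6)(2 7)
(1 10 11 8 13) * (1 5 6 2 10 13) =[0, 13, 10, 3, 4, 6, 2, 7, 1, 9, 11, 8, 12, 5] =(1 13 5 6 2 10 11 8)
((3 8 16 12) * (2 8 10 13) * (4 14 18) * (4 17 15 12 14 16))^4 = ((2 8 4 16 14 18 17 15 12 3 10 13))^4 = (2 14 12)(3 8 18)(4 17 10)(13 16 15)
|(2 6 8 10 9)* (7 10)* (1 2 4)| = |(1 2 6 8 7 10 9 4)| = 8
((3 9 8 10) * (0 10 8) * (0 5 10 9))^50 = ((0 9 5 10 3))^50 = (10)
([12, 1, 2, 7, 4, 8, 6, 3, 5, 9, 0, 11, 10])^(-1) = (0 10 12)(3 7)(5 8)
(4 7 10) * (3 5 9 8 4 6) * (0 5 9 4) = (0 5 4 7 10 6 3 9 8) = [5, 1, 2, 9, 7, 4, 3, 10, 0, 8, 6]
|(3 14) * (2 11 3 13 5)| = |(2 11 3 14 13 5)| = 6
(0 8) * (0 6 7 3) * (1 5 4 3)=(0 8 6 7 1 5 4 3)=[8, 5, 2, 0, 3, 4, 7, 1, 6]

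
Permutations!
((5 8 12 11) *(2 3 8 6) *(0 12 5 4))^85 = (0 12 11 4)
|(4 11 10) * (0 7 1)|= |(0 7 1)(4 11 10)|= 3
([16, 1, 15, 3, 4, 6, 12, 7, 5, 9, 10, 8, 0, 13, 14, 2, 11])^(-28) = (16)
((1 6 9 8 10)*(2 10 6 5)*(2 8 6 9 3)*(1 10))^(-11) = ((10)(1 5 8 9 6 3 2))^(-11) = (10)(1 9 2 8 3 5 6)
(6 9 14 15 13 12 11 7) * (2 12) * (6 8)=(2 12 11 7 8 6 9 14 15 13)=[0, 1, 12, 3, 4, 5, 9, 8, 6, 14, 10, 7, 11, 2, 15, 13]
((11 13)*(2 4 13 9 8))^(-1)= (2 8 9 11 13 4)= ((2 4 13 11 9 8))^(-1)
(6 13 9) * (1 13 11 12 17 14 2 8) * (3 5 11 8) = (1 13 9 6 8)(2 3 5 11 12 17 14) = [0, 13, 3, 5, 4, 11, 8, 7, 1, 6, 10, 12, 17, 9, 2, 15, 16, 14]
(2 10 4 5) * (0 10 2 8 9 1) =(0 10 4 5 8 9 1) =[10, 0, 2, 3, 5, 8, 6, 7, 9, 1, 4]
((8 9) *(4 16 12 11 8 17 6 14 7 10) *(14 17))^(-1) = ((4 16 12 11 8 9 14 7 10)(6 17))^(-1) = (4 10 7 14 9 8 11 12 16)(6 17)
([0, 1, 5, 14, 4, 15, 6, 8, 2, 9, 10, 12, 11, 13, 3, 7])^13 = (2 7 5 8 15)(3 14)(11 12)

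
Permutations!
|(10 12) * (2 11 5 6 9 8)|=|(2 11 5 6 9 8)(10 12)|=6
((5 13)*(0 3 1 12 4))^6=(13)(0 3 1 12 4)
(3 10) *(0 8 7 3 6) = (0 8 7 3 10 6) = [8, 1, 2, 10, 4, 5, 0, 3, 7, 9, 6]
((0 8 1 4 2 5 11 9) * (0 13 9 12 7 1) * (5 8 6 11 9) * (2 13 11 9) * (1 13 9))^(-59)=((0 6 1 4 9 11 12 7 13 5 2 8))^(-59)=(0 6 1 4 9 11 12 7 13 5 2 8)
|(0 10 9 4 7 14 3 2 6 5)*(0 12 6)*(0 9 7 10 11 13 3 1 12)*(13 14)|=|(0 11 14 1 12 6 5)(2 9 4 10 7 13 3)|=7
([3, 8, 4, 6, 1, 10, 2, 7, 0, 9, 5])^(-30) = [1, 2, 3, 8, 6, 5, 0, 7, 4, 9, 10]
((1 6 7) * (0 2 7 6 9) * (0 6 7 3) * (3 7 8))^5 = (0 6 7 3 9 2 8 1)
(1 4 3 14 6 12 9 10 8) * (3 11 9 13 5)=[0, 4, 2, 14, 11, 3, 12, 7, 1, 10, 8, 9, 13, 5, 6]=(1 4 11 9 10 8)(3 14 6 12 13 5)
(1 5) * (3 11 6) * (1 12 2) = (1 5 12 2)(3 11 6) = [0, 5, 1, 11, 4, 12, 3, 7, 8, 9, 10, 6, 2]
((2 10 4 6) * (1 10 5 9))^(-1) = ((1 10 4 6 2 5 9))^(-1) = (1 9 5 2 6 4 10)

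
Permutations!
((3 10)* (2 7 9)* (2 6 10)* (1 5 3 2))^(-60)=(10)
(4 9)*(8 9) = (4 8 9) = [0, 1, 2, 3, 8, 5, 6, 7, 9, 4]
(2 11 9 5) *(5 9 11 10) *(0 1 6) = [1, 6, 10, 3, 4, 2, 0, 7, 8, 9, 5, 11] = (11)(0 1 6)(2 10 5)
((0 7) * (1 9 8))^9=(9)(0 7)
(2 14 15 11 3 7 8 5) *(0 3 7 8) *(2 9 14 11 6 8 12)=[3, 1, 11, 12, 4, 9, 8, 0, 5, 14, 10, 7, 2, 13, 15, 6]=(0 3 12 2 11 7)(5 9 14 15 6 8)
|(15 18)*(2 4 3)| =6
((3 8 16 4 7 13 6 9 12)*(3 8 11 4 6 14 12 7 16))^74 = (3 14 9 4 8 13 6 11 12 7 16)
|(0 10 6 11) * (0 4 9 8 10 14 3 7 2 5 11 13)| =13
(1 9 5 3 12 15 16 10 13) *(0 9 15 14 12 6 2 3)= [9, 15, 3, 6, 4, 0, 2, 7, 8, 5, 13, 11, 14, 1, 12, 16, 10]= (0 9 5)(1 15 16 10 13)(2 3 6)(12 14)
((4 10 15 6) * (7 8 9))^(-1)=((4 10 15 6)(7 8 9))^(-1)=(4 6 15 10)(7 9 8)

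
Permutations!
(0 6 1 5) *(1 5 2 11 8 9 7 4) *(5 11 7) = (0 6 11 8 9 5)(1 2 7 4) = [6, 2, 7, 3, 1, 0, 11, 4, 9, 5, 10, 8]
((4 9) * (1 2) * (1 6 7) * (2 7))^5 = ((1 7)(2 6)(4 9))^5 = (1 7)(2 6)(4 9)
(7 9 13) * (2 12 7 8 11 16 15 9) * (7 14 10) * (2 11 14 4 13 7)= [0, 1, 12, 3, 13, 5, 6, 11, 14, 7, 2, 16, 4, 8, 10, 9, 15]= (2 12 4 13 8 14 10)(7 11 16 15 9)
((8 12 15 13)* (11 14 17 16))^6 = ((8 12 15 13)(11 14 17 16))^6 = (8 15)(11 17)(12 13)(14 16)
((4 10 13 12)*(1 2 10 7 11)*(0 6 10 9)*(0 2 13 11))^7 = (0 4 13 11 6 7 12 1 10)(2 9)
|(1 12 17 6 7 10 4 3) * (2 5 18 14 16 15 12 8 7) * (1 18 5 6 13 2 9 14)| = 63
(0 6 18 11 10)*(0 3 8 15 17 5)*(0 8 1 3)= (0 6 18 11 10)(1 3)(5 8 15 17)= [6, 3, 2, 1, 4, 8, 18, 7, 15, 9, 0, 10, 12, 13, 14, 17, 16, 5, 11]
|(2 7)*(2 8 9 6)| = 5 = |(2 7 8 9 6)|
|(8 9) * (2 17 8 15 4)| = 6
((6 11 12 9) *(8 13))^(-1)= (6 9 12 11)(8 13)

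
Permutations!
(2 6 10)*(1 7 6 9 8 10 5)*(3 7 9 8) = (1 9 3 7 6 5)(2 8 10) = [0, 9, 8, 7, 4, 1, 5, 6, 10, 3, 2]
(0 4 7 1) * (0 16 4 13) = (0 13)(1 16 4 7) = [13, 16, 2, 3, 7, 5, 6, 1, 8, 9, 10, 11, 12, 0, 14, 15, 4]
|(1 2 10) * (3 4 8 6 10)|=|(1 2 3 4 8 6 10)|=7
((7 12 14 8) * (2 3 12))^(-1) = (2 7 8 14 12 3)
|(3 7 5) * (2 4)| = 6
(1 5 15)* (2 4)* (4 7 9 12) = (1 5 15)(2 7 9 12 4) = [0, 5, 7, 3, 2, 15, 6, 9, 8, 12, 10, 11, 4, 13, 14, 1]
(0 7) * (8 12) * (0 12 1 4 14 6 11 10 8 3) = (0 7 12 3)(1 4 14 6 11 10 8) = [7, 4, 2, 0, 14, 5, 11, 12, 1, 9, 8, 10, 3, 13, 6]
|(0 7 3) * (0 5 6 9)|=6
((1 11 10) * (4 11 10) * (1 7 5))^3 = (1 5 7 10)(4 11)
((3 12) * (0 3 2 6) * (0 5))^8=((0 3 12 2 6 5))^8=(0 12 6)(2 5 3)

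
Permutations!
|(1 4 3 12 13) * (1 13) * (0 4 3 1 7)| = |(13)(0 4 1 3 12 7)| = 6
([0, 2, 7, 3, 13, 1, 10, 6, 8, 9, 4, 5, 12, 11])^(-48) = [0, 13, 11, 3, 7, 4, 1, 5, 8, 9, 2, 10, 12, 6]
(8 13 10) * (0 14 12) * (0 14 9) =(0 9)(8 13 10)(12 14) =[9, 1, 2, 3, 4, 5, 6, 7, 13, 0, 8, 11, 14, 10, 12]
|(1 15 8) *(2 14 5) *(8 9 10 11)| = |(1 15 9 10 11 8)(2 14 5)| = 6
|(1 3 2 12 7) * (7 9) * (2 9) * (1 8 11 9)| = |(1 3)(2 12)(7 8 11 9)| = 4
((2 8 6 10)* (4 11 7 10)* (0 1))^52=((0 1)(2 8 6 4 11 7 10))^52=(2 4 10 6 7 8 11)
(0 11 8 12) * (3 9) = [11, 1, 2, 9, 4, 5, 6, 7, 12, 3, 10, 8, 0] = (0 11 8 12)(3 9)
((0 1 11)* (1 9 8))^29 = ((0 9 8 1 11))^29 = (0 11 1 8 9)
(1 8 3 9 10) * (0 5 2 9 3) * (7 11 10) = (0 5 2 9 7 11 10 1 8) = [5, 8, 9, 3, 4, 2, 6, 11, 0, 7, 1, 10]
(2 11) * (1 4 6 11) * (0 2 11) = (11)(0 2 1 4 6) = [2, 4, 1, 3, 6, 5, 0, 7, 8, 9, 10, 11]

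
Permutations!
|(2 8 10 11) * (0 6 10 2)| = |(0 6 10 11)(2 8)| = 4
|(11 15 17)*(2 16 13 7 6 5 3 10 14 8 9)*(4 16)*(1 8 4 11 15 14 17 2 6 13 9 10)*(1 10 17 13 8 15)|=16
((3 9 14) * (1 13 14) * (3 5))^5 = ((1 13 14 5 3 9))^5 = (1 9 3 5 14 13)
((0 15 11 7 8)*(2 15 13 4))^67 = ((0 13 4 2 15 11 7 8))^67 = (0 2 7 13 15 8 4 11)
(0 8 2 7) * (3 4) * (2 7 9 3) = [8, 1, 9, 4, 2, 5, 6, 0, 7, 3] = (0 8 7)(2 9 3 4)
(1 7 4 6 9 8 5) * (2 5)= [0, 7, 5, 3, 6, 1, 9, 4, 2, 8]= (1 7 4 6 9 8 2 5)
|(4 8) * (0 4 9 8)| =2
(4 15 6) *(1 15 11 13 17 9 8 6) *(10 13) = [0, 15, 2, 3, 11, 5, 4, 7, 6, 8, 13, 10, 12, 17, 14, 1, 16, 9] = (1 15)(4 11 10 13 17 9 8 6)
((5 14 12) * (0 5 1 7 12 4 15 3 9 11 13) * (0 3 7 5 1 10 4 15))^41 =((0 1 5 14 15 7 12 10 4)(3 9 11 13))^41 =(0 7 1 12 5 10 14 4 15)(3 9 11 13)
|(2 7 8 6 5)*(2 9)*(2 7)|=|(5 9 7 8 6)|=5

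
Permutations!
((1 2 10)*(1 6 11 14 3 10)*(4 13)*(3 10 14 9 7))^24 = ((1 2)(3 14 10 6 11 9 7)(4 13))^24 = (3 6 7 10 9 14 11)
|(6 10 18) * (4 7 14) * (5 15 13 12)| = 12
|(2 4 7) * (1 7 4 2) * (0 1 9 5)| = |(0 1 7 9 5)| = 5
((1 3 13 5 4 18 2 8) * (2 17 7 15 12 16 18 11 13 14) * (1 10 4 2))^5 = ((1 3 14)(2 8 10 4 11 13 5)(7 15 12 16 18 17))^5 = (1 14 3)(2 13 4 8 5 11 10)(7 17 18 16 12 15)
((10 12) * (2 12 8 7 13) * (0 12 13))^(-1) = (0 7 8 10 12)(2 13)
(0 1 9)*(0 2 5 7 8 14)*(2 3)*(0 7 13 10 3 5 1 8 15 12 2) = (0 8 14 7 15 12 2 1 9 5 13 10 3) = [8, 9, 1, 0, 4, 13, 6, 15, 14, 5, 3, 11, 2, 10, 7, 12]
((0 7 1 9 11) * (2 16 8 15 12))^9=(0 11 9 1 7)(2 12 15 8 16)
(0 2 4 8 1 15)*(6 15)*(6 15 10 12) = (0 2 4 8 1 15)(6 10 12) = [2, 15, 4, 3, 8, 5, 10, 7, 1, 9, 12, 11, 6, 13, 14, 0]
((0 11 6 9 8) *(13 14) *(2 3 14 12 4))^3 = (0 9 11 8 6)(2 13)(3 12)(4 14)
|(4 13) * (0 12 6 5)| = |(0 12 6 5)(4 13)| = 4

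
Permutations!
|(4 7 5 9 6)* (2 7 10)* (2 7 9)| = |(2 9 6 4 10 7 5)| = 7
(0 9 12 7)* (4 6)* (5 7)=(0 9 12 5 7)(4 6)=[9, 1, 2, 3, 6, 7, 4, 0, 8, 12, 10, 11, 5]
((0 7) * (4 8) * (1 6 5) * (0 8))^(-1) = ((0 7 8 4)(1 6 5))^(-1) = (0 4 8 7)(1 5 6)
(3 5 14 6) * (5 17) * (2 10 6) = (2 10 6 3 17 5 14) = [0, 1, 10, 17, 4, 14, 3, 7, 8, 9, 6, 11, 12, 13, 2, 15, 16, 5]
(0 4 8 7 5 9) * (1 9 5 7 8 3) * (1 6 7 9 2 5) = [4, 2, 5, 6, 3, 1, 7, 9, 8, 0] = (0 4 3 6 7 9)(1 2 5)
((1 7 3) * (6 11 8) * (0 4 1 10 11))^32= ((0 4 1 7 3 10 11 8 6))^32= (0 10 4 11 1 8 7 6 3)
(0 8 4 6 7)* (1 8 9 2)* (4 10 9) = [4, 8, 1, 3, 6, 5, 7, 0, 10, 2, 9] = (0 4 6 7)(1 8 10 9 2)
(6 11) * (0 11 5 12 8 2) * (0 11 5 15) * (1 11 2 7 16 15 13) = (0 5 12 8 7 16 15)(1 11 6 13) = [5, 11, 2, 3, 4, 12, 13, 16, 7, 9, 10, 6, 8, 1, 14, 0, 15]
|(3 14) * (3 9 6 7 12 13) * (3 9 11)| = |(3 14 11)(6 7 12 13 9)| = 15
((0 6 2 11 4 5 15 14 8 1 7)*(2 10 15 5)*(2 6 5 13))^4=(0 11 15 7 2 10 1 13 6 8 5 4 14)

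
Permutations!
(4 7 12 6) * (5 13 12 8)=(4 7 8 5 13 12 6)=[0, 1, 2, 3, 7, 13, 4, 8, 5, 9, 10, 11, 6, 12]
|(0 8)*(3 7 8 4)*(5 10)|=|(0 4 3 7 8)(5 10)|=10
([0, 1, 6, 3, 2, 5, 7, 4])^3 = (2 4 7 6)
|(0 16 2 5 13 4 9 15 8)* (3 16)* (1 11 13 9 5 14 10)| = |(0 3 16 2 14 10 1 11 13 4 5 9 15 8)| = 14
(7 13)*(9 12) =(7 13)(9 12) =[0, 1, 2, 3, 4, 5, 6, 13, 8, 12, 10, 11, 9, 7]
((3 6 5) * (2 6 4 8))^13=(2 6 5 3 4 8)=((2 6 5 3 4 8))^13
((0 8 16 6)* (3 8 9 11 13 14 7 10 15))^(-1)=((0 9 11 13 14 7 10 15 3 8 16 6))^(-1)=(0 6 16 8 3 15 10 7 14 13 11 9)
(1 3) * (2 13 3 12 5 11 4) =(1 12 5 11 4 2 13 3) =[0, 12, 13, 1, 2, 11, 6, 7, 8, 9, 10, 4, 5, 3]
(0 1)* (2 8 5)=(0 1)(2 8 5)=[1, 0, 8, 3, 4, 2, 6, 7, 5]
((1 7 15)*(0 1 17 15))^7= (0 1 7)(15 17)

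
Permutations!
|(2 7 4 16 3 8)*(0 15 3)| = 8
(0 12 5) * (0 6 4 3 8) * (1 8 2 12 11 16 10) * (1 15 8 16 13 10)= [11, 16, 12, 2, 3, 6, 4, 7, 0, 9, 15, 13, 5, 10, 14, 8, 1]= (0 11 13 10 15 8)(1 16)(2 12 5 6 4 3)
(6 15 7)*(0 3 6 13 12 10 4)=(0 3 6 15 7 13 12 10 4)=[3, 1, 2, 6, 0, 5, 15, 13, 8, 9, 4, 11, 10, 12, 14, 7]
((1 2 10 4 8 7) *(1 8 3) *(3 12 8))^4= (1 12)(2 8)(3 4)(7 10)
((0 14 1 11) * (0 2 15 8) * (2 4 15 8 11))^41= ((0 14 1 2 8)(4 15 11))^41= (0 14 1 2 8)(4 11 15)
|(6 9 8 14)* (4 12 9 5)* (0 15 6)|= 9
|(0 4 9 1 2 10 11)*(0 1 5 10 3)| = |(0 4 9 5 10 11 1 2 3)| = 9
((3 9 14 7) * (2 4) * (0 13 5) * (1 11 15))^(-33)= ((0 13 5)(1 11 15)(2 4)(3 9 14 7))^(-33)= (15)(2 4)(3 7 14 9)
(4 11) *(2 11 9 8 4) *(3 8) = [0, 1, 11, 8, 9, 5, 6, 7, 4, 3, 10, 2] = (2 11)(3 8 4 9)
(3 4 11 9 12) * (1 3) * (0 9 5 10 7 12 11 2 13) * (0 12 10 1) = [9, 3, 13, 4, 2, 1, 6, 10, 8, 11, 7, 5, 0, 12] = (0 9 11 5 1 3 4 2 13 12)(7 10)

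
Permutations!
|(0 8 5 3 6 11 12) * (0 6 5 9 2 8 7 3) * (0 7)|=3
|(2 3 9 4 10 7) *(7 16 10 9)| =6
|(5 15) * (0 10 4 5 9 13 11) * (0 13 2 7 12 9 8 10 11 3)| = 20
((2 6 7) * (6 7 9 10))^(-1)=(2 7)(6 10 9)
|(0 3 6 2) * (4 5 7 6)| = |(0 3 4 5 7 6 2)| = 7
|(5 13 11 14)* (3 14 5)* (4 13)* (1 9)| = |(1 9)(3 14)(4 13 11 5)| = 4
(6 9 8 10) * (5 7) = (5 7)(6 9 8 10) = [0, 1, 2, 3, 4, 7, 9, 5, 10, 8, 6]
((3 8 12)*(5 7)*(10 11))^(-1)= (3 12 8)(5 7)(10 11)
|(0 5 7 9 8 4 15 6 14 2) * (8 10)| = 11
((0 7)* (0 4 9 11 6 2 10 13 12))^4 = ((0 7 4 9 11 6 2 10 13 12))^4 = (0 11 13 4 2)(6 12 9 10 7)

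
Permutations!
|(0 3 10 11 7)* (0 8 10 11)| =6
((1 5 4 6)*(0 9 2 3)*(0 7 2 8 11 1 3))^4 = ((0 9 8 11 1 5 4 6 3 7 2))^4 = (0 1 3 9 5 7 8 4 2 11 6)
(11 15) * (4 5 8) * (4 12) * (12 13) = (4 5 8 13 12)(11 15) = [0, 1, 2, 3, 5, 8, 6, 7, 13, 9, 10, 15, 4, 12, 14, 11]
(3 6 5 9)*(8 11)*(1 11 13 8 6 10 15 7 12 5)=(1 11 6)(3 10 15 7 12 5 9)(8 13)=[0, 11, 2, 10, 4, 9, 1, 12, 13, 3, 15, 6, 5, 8, 14, 7]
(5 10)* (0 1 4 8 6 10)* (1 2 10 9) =(0 2 10 5)(1 4 8 6 9) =[2, 4, 10, 3, 8, 0, 9, 7, 6, 1, 5]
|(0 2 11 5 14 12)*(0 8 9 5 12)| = 8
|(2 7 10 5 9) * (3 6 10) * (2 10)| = |(2 7 3 6)(5 9 10)| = 12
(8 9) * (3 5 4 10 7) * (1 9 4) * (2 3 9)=[0, 2, 3, 5, 10, 1, 6, 9, 4, 8, 7]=(1 2 3 5)(4 10 7 9 8)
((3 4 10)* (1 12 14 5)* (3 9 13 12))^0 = (14)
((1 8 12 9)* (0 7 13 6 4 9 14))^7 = (0 8 4 7 12 9 13 14 1 6)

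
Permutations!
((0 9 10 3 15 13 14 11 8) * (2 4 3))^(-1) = (0 8 11 14 13 15 3 4 2 10 9)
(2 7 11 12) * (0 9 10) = (0 9 10)(2 7 11 12) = [9, 1, 7, 3, 4, 5, 6, 11, 8, 10, 0, 12, 2]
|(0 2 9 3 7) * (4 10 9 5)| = 8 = |(0 2 5 4 10 9 3 7)|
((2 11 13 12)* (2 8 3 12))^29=((2 11 13)(3 12 8))^29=(2 13 11)(3 8 12)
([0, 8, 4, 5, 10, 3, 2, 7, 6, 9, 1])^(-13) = [0, 10, 6, 5, 2, 3, 8, 7, 1, 9, 4]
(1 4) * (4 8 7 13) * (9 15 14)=(1 8 7 13 4)(9 15 14)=[0, 8, 2, 3, 1, 5, 6, 13, 7, 15, 10, 11, 12, 4, 9, 14]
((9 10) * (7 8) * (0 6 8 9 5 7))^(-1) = ((0 6 8)(5 7 9 10))^(-1) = (0 8 6)(5 10 9 7)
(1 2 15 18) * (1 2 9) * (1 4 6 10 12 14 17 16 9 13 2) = (1 13 2 15 18)(4 6 10 12 14 17 16 9) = [0, 13, 15, 3, 6, 5, 10, 7, 8, 4, 12, 11, 14, 2, 17, 18, 9, 16, 1]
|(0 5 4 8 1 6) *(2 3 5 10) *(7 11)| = |(0 10 2 3 5 4 8 1 6)(7 11)| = 18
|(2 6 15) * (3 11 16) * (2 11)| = 6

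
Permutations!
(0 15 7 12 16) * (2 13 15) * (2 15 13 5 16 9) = (0 15 7 12 9 2 5 16) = [15, 1, 5, 3, 4, 16, 6, 12, 8, 2, 10, 11, 9, 13, 14, 7, 0]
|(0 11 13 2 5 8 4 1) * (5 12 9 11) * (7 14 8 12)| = 12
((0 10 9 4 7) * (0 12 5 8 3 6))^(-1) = ((0 10 9 4 7 12 5 8 3 6))^(-1) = (0 6 3 8 5 12 7 4 9 10)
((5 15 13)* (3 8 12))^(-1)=((3 8 12)(5 15 13))^(-1)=(3 12 8)(5 13 15)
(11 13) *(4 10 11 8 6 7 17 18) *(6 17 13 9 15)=[0, 1, 2, 3, 10, 5, 7, 13, 17, 15, 11, 9, 12, 8, 14, 6, 16, 18, 4]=(4 10 11 9 15 6 7 13 8 17 18)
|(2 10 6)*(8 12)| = |(2 10 6)(8 12)| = 6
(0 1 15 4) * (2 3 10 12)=[1, 15, 3, 10, 0, 5, 6, 7, 8, 9, 12, 11, 2, 13, 14, 4]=(0 1 15 4)(2 3 10 12)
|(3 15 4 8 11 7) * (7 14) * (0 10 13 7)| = |(0 10 13 7 3 15 4 8 11 14)| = 10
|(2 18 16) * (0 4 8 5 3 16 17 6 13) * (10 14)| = 22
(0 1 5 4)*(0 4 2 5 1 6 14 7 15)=(0 6 14 7 15)(2 5)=[6, 1, 5, 3, 4, 2, 14, 15, 8, 9, 10, 11, 12, 13, 7, 0]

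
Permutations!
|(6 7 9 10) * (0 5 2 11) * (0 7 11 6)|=8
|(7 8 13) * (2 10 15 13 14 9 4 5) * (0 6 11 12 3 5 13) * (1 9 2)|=|(0 6 11 12 3 5 1 9 4 13 7 8 14 2 10 15)|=16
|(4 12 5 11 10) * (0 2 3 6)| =20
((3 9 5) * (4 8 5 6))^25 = (3 9 6 4 8 5)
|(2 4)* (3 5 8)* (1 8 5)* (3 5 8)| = 2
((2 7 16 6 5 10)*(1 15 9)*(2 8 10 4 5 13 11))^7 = (1 15 9)(2 7 16 6 13 11)(4 5)(8 10)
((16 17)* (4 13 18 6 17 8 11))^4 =((4 13 18 6 17 16 8 11))^4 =(4 17)(6 11)(8 18)(13 16)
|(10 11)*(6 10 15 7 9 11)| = |(6 10)(7 9 11 15)| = 4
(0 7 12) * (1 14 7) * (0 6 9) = [1, 14, 2, 3, 4, 5, 9, 12, 8, 0, 10, 11, 6, 13, 7] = (0 1 14 7 12 6 9)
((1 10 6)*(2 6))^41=((1 10 2 6))^41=(1 10 2 6)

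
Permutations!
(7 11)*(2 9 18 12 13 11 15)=(2 9 18 12 13 11 7 15)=[0, 1, 9, 3, 4, 5, 6, 15, 8, 18, 10, 7, 13, 11, 14, 2, 16, 17, 12]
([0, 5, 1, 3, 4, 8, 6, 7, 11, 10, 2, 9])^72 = (1 8 9 2 5 11 10)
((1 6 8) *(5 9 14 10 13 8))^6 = ((1 6 5 9 14 10 13 8))^6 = (1 13 14 5)(6 8 10 9)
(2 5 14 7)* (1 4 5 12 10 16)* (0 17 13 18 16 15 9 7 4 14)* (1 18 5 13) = (0 17 1 14 4 13 5)(2 12 10 15 9 7)(16 18) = [17, 14, 12, 3, 13, 0, 6, 2, 8, 7, 15, 11, 10, 5, 4, 9, 18, 1, 16]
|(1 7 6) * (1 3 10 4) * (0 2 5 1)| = 9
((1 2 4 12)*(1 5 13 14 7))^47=((1 2 4 12 5 13 14 7))^47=(1 7 14 13 5 12 4 2)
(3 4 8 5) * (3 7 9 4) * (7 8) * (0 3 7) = (0 3 7 9 4)(5 8) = [3, 1, 2, 7, 0, 8, 6, 9, 5, 4]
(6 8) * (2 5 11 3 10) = (2 5 11 3 10)(6 8) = [0, 1, 5, 10, 4, 11, 8, 7, 6, 9, 2, 3]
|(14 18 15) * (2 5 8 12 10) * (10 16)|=|(2 5 8 12 16 10)(14 18 15)|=6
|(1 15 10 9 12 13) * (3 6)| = 6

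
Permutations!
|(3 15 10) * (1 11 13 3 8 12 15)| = 4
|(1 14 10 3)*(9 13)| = 4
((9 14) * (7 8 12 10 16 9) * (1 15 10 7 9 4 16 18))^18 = (1 10)(15 18) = ((1 15 10 18)(4 16)(7 8 12)(9 14))^18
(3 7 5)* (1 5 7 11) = [0, 5, 2, 11, 4, 3, 6, 7, 8, 9, 10, 1] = (1 5 3 11)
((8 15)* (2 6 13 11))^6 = ((2 6 13 11)(8 15))^6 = (15)(2 13)(6 11)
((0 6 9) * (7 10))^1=(0 6 9)(7 10)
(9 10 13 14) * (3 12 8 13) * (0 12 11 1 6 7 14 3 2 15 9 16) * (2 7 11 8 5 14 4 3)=[12, 6, 15, 8, 3, 14, 11, 4, 13, 10, 7, 1, 5, 2, 16, 9, 0]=(0 12 5 14 16)(1 6 11)(2 15 9 10 7 4 3 8 13)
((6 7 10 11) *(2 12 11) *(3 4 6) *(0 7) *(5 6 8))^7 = ((0 7 10 2 12 11 3 4 8 5 6))^7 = (0 4 2 6 3 10 5 11 7 8 12)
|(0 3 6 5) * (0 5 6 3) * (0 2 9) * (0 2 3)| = 2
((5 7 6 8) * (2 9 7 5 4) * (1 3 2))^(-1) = (1 4 8 6 7 9 2 3)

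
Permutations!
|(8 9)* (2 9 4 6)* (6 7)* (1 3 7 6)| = 15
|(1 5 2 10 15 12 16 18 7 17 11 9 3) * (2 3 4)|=|(1 5 3)(2 10 15 12 16 18 7 17 11 9 4)|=33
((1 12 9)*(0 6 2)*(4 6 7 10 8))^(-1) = (0 2 6 4 8 10 7)(1 9 12)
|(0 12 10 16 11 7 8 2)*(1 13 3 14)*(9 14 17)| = |(0 12 10 16 11 7 8 2)(1 13 3 17 9 14)| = 24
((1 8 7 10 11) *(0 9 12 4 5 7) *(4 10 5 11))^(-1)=(0 8 1 11 4 10 12 9)(5 7)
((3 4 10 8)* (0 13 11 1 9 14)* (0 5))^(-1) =(0 5 14 9 1 11 13)(3 8 10 4)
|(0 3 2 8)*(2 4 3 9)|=4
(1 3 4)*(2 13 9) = [0, 3, 13, 4, 1, 5, 6, 7, 8, 2, 10, 11, 12, 9] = (1 3 4)(2 13 9)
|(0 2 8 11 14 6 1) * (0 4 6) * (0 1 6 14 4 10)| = 8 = |(0 2 8 11 4 14 1 10)|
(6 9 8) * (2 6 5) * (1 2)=(1 2 6 9 8 5)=[0, 2, 6, 3, 4, 1, 9, 7, 5, 8]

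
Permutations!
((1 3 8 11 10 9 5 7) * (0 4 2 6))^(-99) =((0 4 2 6)(1 3 8 11 10 9 5 7))^(-99) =(0 4 2 6)(1 9 8 7 10 3 5 11)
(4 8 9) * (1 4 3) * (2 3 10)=(1 4 8 9 10 2 3)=[0, 4, 3, 1, 8, 5, 6, 7, 9, 10, 2]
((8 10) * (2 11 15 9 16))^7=(2 15 16 11 9)(8 10)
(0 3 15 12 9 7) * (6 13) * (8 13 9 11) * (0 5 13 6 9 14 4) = (0 3 15 12 11 8 6 14 4)(5 13 9 7) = [3, 1, 2, 15, 0, 13, 14, 5, 6, 7, 10, 8, 11, 9, 4, 12]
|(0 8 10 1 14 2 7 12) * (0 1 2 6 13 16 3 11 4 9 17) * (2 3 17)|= 16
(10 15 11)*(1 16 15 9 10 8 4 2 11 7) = (1 16 15 7)(2 11 8 4)(9 10) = [0, 16, 11, 3, 2, 5, 6, 1, 4, 10, 9, 8, 12, 13, 14, 7, 15]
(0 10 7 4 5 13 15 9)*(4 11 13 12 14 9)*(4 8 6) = (0 10 7 11 13 15 8 6 4 5 12 14 9) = [10, 1, 2, 3, 5, 12, 4, 11, 6, 0, 7, 13, 14, 15, 9, 8]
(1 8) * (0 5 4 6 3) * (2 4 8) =(0 5 8 1 2 4 6 3) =[5, 2, 4, 0, 6, 8, 3, 7, 1]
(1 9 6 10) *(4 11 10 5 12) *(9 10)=(1 10)(4 11 9 6 5 12)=[0, 10, 2, 3, 11, 12, 5, 7, 8, 6, 1, 9, 4]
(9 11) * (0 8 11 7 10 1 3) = (0 8 11 9 7 10 1 3) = [8, 3, 2, 0, 4, 5, 6, 10, 11, 7, 1, 9]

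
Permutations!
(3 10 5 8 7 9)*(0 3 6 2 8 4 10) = (0 3)(2 8 7 9 6)(4 10 5) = [3, 1, 8, 0, 10, 4, 2, 9, 7, 6, 5]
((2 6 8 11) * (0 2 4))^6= (11)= ((0 2 6 8 11 4))^6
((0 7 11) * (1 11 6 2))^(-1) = ((0 7 6 2 1 11))^(-1) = (0 11 1 2 6 7)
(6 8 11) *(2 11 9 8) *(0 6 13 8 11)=(0 6 2)(8 9 11 13)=[6, 1, 0, 3, 4, 5, 2, 7, 9, 11, 10, 13, 12, 8]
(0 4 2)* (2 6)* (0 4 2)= [2, 1, 4, 3, 6, 5, 0]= (0 2 4 6)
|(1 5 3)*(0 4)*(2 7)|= |(0 4)(1 5 3)(2 7)|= 6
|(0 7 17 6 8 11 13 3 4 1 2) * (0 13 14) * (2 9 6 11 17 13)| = |(0 7 13 3 4 1 9 6 8 17 11 14)| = 12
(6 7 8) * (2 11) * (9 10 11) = [0, 1, 9, 3, 4, 5, 7, 8, 6, 10, 11, 2] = (2 9 10 11)(6 7 8)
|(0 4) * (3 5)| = 2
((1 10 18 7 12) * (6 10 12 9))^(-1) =((1 12)(6 10 18 7 9))^(-1) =(1 12)(6 9 7 18 10)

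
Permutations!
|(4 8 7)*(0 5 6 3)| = 12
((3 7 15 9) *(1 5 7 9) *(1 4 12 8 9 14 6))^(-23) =(1 6 14 3 9 8 12 4 15 7 5)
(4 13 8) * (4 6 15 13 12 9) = (4 12 9)(6 15 13 8) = [0, 1, 2, 3, 12, 5, 15, 7, 6, 4, 10, 11, 9, 8, 14, 13]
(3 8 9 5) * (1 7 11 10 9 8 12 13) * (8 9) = [0, 7, 2, 12, 4, 3, 6, 11, 9, 5, 8, 10, 13, 1] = (1 7 11 10 8 9 5 3 12 13)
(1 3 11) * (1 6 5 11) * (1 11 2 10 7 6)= (1 3 11)(2 10 7 6 5)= [0, 3, 10, 11, 4, 2, 5, 6, 8, 9, 7, 1]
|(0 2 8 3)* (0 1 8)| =6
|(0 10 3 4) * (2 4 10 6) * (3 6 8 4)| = 12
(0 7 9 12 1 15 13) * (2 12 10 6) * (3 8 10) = (0 7 9 3 8 10 6 2 12 1 15 13) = [7, 15, 12, 8, 4, 5, 2, 9, 10, 3, 6, 11, 1, 0, 14, 13]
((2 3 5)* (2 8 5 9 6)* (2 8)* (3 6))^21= (2 6 8 5)(3 9)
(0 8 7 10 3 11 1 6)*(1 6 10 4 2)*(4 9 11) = (0 8 7 9 11 6)(1 10 3 4 2) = [8, 10, 1, 4, 2, 5, 0, 9, 7, 11, 3, 6]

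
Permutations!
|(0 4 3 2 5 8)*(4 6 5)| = |(0 6 5 8)(2 4 3)| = 12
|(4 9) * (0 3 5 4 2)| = 6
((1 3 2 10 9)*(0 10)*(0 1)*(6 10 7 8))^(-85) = ((0 7 8 6 10 9)(1 3 2))^(-85) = (0 9 10 6 8 7)(1 2 3)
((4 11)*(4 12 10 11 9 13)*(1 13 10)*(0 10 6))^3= ((0 10 11 12 1 13 4 9 6))^3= (0 12 4)(1 9 10)(6 11 13)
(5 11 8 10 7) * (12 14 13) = (5 11 8 10 7)(12 14 13) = [0, 1, 2, 3, 4, 11, 6, 5, 10, 9, 7, 8, 14, 12, 13]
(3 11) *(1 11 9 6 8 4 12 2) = [0, 11, 1, 9, 12, 5, 8, 7, 4, 6, 10, 3, 2] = (1 11 3 9 6 8 4 12 2)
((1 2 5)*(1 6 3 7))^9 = ((1 2 5 6 3 7))^9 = (1 6)(2 3)(5 7)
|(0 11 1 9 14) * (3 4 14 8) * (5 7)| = |(0 11 1 9 8 3 4 14)(5 7)| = 8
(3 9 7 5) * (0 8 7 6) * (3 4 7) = (0 8 3 9 6)(4 7 5) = [8, 1, 2, 9, 7, 4, 0, 5, 3, 6]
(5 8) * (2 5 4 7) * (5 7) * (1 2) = [0, 2, 7, 3, 5, 8, 6, 1, 4] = (1 2 7)(4 5 8)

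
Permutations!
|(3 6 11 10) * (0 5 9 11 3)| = 10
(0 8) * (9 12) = (0 8)(9 12) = [8, 1, 2, 3, 4, 5, 6, 7, 0, 12, 10, 11, 9]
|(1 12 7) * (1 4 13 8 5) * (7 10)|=|(1 12 10 7 4 13 8 5)|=8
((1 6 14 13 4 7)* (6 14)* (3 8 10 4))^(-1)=(1 7 4 10 8 3 13 14)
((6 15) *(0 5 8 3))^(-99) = ((0 5 8 3)(6 15))^(-99) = (0 5 8 3)(6 15)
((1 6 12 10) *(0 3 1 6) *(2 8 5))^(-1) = (0 1 3)(2 5 8)(6 10 12)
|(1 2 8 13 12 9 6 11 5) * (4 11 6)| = 9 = |(1 2 8 13 12 9 4 11 5)|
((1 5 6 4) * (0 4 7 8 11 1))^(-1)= (0 4)(1 11 8 7 6 5)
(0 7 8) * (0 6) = [7, 1, 2, 3, 4, 5, 0, 8, 6] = (0 7 8 6)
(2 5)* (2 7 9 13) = (2 5 7 9 13) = [0, 1, 5, 3, 4, 7, 6, 9, 8, 13, 10, 11, 12, 2]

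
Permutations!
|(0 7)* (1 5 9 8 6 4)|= |(0 7)(1 5 9 8 6 4)|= 6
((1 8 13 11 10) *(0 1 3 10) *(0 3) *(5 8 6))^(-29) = (0 3 13 5 1 10 11 8 6)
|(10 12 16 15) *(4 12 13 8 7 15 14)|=|(4 12 16 14)(7 15 10 13 8)|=20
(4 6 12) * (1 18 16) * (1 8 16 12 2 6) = [0, 18, 6, 3, 1, 5, 2, 7, 16, 9, 10, 11, 4, 13, 14, 15, 8, 17, 12] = (1 18 12 4)(2 6)(8 16)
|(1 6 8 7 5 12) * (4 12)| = 7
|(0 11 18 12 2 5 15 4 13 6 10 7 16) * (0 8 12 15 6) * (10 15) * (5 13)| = |(0 11 18 10 7 16 8 12 2 13)(4 5 6 15)| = 20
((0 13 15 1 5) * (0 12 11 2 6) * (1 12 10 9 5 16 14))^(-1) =(0 6 2 11 12 15 13)(1 14 16)(5 9 10)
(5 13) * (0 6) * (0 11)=(0 6 11)(5 13)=[6, 1, 2, 3, 4, 13, 11, 7, 8, 9, 10, 0, 12, 5]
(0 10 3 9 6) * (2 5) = (0 10 3 9 6)(2 5) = [10, 1, 5, 9, 4, 2, 0, 7, 8, 6, 3]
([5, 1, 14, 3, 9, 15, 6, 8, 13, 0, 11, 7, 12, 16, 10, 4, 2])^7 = (0 15 9 5 4)(2 16 13 8 7 11 10 14)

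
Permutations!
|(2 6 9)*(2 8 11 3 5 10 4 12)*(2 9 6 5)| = |(2 5 10 4 12 9 8 11 3)| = 9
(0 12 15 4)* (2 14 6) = (0 12 15 4)(2 14 6) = [12, 1, 14, 3, 0, 5, 2, 7, 8, 9, 10, 11, 15, 13, 6, 4]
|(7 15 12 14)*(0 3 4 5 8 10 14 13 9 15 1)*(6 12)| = 45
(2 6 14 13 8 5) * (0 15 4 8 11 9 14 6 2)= (0 15 4 8 5)(9 14 13 11)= [15, 1, 2, 3, 8, 0, 6, 7, 5, 14, 10, 9, 12, 11, 13, 4]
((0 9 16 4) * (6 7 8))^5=(0 9 16 4)(6 8 7)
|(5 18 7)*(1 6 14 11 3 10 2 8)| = 24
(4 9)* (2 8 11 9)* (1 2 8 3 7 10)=(1 2 3 7 10)(4 8 11 9)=[0, 2, 3, 7, 8, 5, 6, 10, 11, 4, 1, 9]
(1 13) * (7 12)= (1 13)(7 12)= [0, 13, 2, 3, 4, 5, 6, 12, 8, 9, 10, 11, 7, 1]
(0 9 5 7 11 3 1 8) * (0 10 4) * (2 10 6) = (0 9 5 7 11 3 1 8 6 2 10 4) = [9, 8, 10, 1, 0, 7, 2, 11, 6, 5, 4, 3]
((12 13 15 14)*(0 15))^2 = (0 14 13 15 12)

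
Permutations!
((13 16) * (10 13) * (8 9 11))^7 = (8 9 11)(10 13 16)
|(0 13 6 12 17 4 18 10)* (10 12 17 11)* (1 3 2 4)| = |(0 13 6 17 1 3 2 4 18 12 11 10)| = 12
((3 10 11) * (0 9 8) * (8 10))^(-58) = ((0 9 10 11 3 8))^(-58) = (0 10 3)(8 9 11)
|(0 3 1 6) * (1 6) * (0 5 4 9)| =6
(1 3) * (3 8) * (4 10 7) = (1 8 3)(4 10 7) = [0, 8, 2, 1, 10, 5, 6, 4, 3, 9, 7]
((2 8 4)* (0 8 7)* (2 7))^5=((0 8 4 7))^5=(0 8 4 7)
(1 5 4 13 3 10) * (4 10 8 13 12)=(1 5 10)(3 8 13)(4 12)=[0, 5, 2, 8, 12, 10, 6, 7, 13, 9, 1, 11, 4, 3]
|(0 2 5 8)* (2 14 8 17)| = 3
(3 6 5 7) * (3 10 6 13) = (3 13)(5 7 10 6) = [0, 1, 2, 13, 4, 7, 5, 10, 8, 9, 6, 11, 12, 3]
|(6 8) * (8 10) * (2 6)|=4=|(2 6 10 8)|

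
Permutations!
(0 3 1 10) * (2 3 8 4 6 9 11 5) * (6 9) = [8, 10, 3, 1, 9, 2, 6, 7, 4, 11, 0, 5] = (0 8 4 9 11 5 2 3 1 10)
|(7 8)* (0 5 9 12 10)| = 10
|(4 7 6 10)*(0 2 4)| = 6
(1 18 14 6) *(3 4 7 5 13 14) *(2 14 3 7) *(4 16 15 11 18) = [0, 4, 14, 16, 2, 13, 1, 5, 8, 9, 10, 18, 12, 3, 6, 11, 15, 17, 7] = (1 4 2 14 6)(3 16 15 11 18 7 5 13)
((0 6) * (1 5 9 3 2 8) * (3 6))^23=(0 6 9 5 1 8 2 3)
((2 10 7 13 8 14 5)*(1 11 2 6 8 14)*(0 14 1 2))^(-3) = ((0 14 5 6 8 2 10 7 13 1 11))^(-3) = (0 13 2 5 11 7 8 14 1 10 6)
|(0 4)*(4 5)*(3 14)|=6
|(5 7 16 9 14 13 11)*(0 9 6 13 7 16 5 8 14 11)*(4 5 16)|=|(0 9 11 8 14 7 16 6 13)(4 5)|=18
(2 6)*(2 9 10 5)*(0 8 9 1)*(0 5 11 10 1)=[8, 5, 6, 3, 4, 2, 0, 7, 9, 1, 11, 10]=(0 8 9 1 5 2 6)(10 11)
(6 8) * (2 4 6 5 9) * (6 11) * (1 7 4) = [0, 7, 1, 3, 11, 9, 8, 4, 5, 2, 10, 6] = (1 7 4 11 6 8 5 9 2)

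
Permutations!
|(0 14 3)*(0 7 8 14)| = |(3 7 8 14)| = 4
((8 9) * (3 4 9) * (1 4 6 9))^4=((1 4)(3 6 9 8))^4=(9)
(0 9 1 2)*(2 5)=(0 9 1 5 2)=[9, 5, 0, 3, 4, 2, 6, 7, 8, 1]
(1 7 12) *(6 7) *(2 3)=[0, 6, 3, 2, 4, 5, 7, 12, 8, 9, 10, 11, 1]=(1 6 7 12)(2 3)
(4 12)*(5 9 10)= (4 12)(5 9 10)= [0, 1, 2, 3, 12, 9, 6, 7, 8, 10, 5, 11, 4]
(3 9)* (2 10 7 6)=[0, 1, 10, 9, 4, 5, 2, 6, 8, 3, 7]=(2 10 7 6)(3 9)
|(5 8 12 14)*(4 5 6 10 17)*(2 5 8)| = |(2 5)(4 8 12 14 6 10 17)| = 14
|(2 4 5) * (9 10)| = |(2 4 5)(9 10)| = 6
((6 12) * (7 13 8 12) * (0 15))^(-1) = ((0 15)(6 7 13 8 12))^(-1) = (0 15)(6 12 8 13 7)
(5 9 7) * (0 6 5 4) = [6, 1, 2, 3, 0, 9, 5, 4, 8, 7] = (0 6 5 9 7 4)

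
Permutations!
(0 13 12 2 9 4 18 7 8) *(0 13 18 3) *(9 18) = (0 9 4 3)(2 18 7 8 13 12) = [9, 1, 18, 0, 3, 5, 6, 8, 13, 4, 10, 11, 2, 12, 14, 15, 16, 17, 7]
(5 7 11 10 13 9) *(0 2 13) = (0 2 13 9 5 7 11 10) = [2, 1, 13, 3, 4, 7, 6, 11, 8, 5, 0, 10, 12, 9]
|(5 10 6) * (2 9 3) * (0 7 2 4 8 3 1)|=|(0 7 2 9 1)(3 4 8)(5 10 6)|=15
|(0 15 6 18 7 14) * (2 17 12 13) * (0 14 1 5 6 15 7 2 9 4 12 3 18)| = |(0 7 1 5 6)(2 17 3 18)(4 12 13 9)| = 20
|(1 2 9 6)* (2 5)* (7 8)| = 10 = |(1 5 2 9 6)(7 8)|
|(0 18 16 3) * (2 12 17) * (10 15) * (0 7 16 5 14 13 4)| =6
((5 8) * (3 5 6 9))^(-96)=(3 9 6 8 5)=((3 5 8 6 9))^(-96)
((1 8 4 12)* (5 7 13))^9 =((1 8 4 12)(5 7 13))^9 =(13)(1 8 4 12)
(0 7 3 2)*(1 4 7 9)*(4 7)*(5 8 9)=[5, 7, 0, 2, 4, 8, 6, 3, 9, 1]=(0 5 8 9 1 7 3 2)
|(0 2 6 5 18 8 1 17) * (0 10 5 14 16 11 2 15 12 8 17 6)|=20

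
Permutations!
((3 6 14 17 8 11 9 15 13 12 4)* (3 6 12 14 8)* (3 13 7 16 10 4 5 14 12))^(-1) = (4 10 16 7 15 9 11 8 6)(5 12 13 17 14)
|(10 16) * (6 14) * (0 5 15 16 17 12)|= |(0 5 15 16 10 17 12)(6 14)|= 14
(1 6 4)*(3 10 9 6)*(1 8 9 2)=[0, 3, 1, 10, 8, 5, 4, 7, 9, 6, 2]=(1 3 10 2)(4 8 9 6)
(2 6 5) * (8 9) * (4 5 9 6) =(2 4 5)(6 9 8) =[0, 1, 4, 3, 5, 2, 9, 7, 6, 8]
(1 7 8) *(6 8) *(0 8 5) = (0 8 1 7 6 5) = [8, 7, 2, 3, 4, 0, 5, 6, 1]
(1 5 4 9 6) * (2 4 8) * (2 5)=[0, 2, 4, 3, 9, 8, 1, 7, 5, 6]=(1 2 4 9 6)(5 8)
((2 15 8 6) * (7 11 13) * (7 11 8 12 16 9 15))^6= (2 8)(6 7)(9 12)(15 16)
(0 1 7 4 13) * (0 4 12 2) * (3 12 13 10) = [1, 7, 0, 12, 10, 5, 6, 13, 8, 9, 3, 11, 2, 4] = (0 1 7 13 4 10 3 12 2)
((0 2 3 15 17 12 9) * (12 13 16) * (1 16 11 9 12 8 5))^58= (0 3 17 11)(1 8)(2 15 13 9)(5 16)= ((0 2 3 15 17 13 11 9)(1 16 8 5))^58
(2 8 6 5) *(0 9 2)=[9, 1, 8, 3, 4, 0, 5, 7, 6, 2]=(0 9 2 8 6 5)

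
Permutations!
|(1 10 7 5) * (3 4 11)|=|(1 10 7 5)(3 4 11)|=12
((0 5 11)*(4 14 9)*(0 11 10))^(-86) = ((0 5 10)(4 14 9))^(-86) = (0 5 10)(4 14 9)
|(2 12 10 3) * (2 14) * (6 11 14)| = |(2 12 10 3 6 11 14)| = 7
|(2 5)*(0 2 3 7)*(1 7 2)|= 3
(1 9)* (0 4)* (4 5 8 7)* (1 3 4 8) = (0 5 1 9 3 4)(7 8) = [5, 9, 2, 4, 0, 1, 6, 8, 7, 3]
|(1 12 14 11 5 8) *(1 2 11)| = |(1 12 14)(2 11 5 8)| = 12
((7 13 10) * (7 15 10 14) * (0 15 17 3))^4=((0 15 10 17 3)(7 13 14))^4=(0 3 17 10 15)(7 13 14)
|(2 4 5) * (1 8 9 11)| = 12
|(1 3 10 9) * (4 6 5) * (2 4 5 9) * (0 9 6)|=|(0 9 1 3 10 2 4)|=7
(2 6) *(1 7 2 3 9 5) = (1 7 2 6 3 9 5) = [0, 7, 6, 9, 4, 1, 3, 2, 8, 5]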